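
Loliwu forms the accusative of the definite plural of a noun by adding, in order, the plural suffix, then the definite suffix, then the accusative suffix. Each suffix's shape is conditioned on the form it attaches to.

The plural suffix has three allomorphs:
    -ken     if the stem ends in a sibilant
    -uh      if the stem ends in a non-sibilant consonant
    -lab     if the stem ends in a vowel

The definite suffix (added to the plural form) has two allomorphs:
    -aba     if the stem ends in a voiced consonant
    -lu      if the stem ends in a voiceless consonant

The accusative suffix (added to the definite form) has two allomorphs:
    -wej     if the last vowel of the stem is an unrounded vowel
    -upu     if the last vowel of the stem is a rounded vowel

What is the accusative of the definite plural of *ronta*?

rontalababawej

*ronta* — final sound /a/ (a vowel) → -lab → *rontalab*.
The plural form *rontalab* — final consonant /b/ (voiced) → -aba → *rontalababa*.
The definite form *rontalababa*: last vowel = /a/, an unrounded vowel → -wej → *rontalababawej*.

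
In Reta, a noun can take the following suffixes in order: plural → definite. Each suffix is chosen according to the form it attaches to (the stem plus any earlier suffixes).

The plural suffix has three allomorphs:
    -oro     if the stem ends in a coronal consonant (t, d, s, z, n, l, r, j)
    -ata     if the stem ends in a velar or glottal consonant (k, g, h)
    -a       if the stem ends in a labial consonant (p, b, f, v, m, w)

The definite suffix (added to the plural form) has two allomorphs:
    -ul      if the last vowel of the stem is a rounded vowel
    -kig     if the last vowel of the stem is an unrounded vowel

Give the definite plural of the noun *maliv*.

malivakig

*maliv*: final consonant = /v/, labial → -a → *maliva*.
The last vowel of the plural form *maliva* is /a/, which is an unrounded vowel, so the definite suffix is -kig, giving *malivakig*.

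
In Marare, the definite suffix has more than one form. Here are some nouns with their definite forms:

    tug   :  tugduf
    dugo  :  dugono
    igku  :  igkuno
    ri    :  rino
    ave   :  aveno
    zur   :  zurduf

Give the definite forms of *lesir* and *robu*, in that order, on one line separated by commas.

lesirduf, robuno

The suffix is conditioned by the final sound: -duf when the stem ends in a consonant (*tug*, *zur*); -no when the stem ends in a vowel (*dugo*, *igku*, *ri*, *ave*).
*lesir*: final sound = /r/, a consonant → -duf → *lesirduf*.
*robu*: final sound = /u/, a vowel → -no → *robuno*.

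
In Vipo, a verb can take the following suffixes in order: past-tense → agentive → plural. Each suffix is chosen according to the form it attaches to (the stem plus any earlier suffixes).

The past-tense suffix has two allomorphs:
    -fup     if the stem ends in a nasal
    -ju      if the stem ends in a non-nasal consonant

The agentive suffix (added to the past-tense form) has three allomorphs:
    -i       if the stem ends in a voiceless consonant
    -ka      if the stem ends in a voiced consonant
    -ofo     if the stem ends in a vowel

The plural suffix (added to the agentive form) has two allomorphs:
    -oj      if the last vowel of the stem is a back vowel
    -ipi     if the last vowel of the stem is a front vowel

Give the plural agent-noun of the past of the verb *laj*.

lajjuofooj

*laj*: final consonant = /j/, non-nasal → -ju → *lajju*.
The final sound of the past-tense form *lajju* is /u/, which is a vowel, so the agentive suffix is -ofo, giving *lajjuofo*.
Since the last vowel of the agentive form *lajjuofo* is /o/ (a back vowel), it takes -oj, giving *lajjuofooj*.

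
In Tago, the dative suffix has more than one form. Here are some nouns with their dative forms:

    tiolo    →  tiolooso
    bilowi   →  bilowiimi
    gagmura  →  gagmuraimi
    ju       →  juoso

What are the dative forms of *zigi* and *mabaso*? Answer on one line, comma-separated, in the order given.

Looking at the last vowel of each stem: -oso when the last vowel of the stem is a rounded vowel (*tiolo*, *ju*); -imi when the last vowel of the stem is an unrounded vowel (*bilowi*, *gagmura*).
*zigi* — last vowel /i/ (an unrounded vowel) → -imi → *zigiimi*.
*mabaso* — last vowel /o/ (a rounded vowel) → -oso → *mabasooso*.

zigiimi, mabasooso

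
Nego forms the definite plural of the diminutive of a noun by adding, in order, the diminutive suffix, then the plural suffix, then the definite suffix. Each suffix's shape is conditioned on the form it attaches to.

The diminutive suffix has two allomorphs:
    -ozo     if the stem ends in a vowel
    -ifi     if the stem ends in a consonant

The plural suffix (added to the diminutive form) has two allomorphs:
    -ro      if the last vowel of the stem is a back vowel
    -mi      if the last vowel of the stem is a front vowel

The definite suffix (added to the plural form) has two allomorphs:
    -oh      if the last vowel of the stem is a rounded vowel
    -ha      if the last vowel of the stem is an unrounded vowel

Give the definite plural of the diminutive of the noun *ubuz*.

Since the final sound of *ubuz* is /z/ (a consonant), it takes -ifi, giving *ubuzifi*.
The last vowel of the diminutive form *ubuzifi* is /i/, which is a front vowel, so the plural suffix is -mi, giving *ubuzifimi*.
The plural form *ubuzifimi*: last vowel = /i/, an unrounded vowel → -ha → *ubuzifimiha*.

ubuzifimiha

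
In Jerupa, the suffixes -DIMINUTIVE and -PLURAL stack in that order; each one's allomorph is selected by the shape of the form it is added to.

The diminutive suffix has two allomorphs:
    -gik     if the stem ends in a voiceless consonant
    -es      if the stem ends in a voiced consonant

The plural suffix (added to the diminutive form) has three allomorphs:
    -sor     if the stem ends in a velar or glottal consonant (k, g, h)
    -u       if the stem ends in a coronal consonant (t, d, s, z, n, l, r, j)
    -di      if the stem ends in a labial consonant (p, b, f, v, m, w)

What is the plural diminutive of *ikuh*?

ikuhgiksor

The final consonant of *ikuh* is /h/, which is voiceless, so the diminutive suffix is -gik, giving *ikuhgik*.
The final consonant of the diminutive form *ikuhgik* is /k/, which is velar/glottal, so the plural suffix is -sor, giving *ikuhgiksor*.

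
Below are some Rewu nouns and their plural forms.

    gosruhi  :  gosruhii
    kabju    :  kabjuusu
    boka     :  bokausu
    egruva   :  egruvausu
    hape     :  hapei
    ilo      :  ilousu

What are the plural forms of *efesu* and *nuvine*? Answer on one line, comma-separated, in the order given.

Looking at the last vowel of each stem: -i when the last vowel of the stem is a front vowel (*gosruhi*, *hape*); -usu when the last vowel of the stem is a back vowel (*kabju*, *boka*, *egruva*, *ilo*).
The last vowel of *efesu* is /u/, which is a back vowel, so the suffix is -usu, giving *efesuusu*.
The last vowel of *nuvine* is /e/, which is a front vowel, so the suffix is -i, giving *nuvinei*.

efesuusu, nuvinei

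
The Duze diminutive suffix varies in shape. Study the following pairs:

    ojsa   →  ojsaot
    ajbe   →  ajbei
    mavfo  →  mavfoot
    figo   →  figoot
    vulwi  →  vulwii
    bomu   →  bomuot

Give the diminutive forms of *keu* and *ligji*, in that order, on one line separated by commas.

The alternation tracks the last vowel of the stem — -i when the last vowel of the stem is a front vowel (*ajbe*, *vulwi*); -ot when the last vowel of the stem is a back vowel (*ojsa*, *mavfo*, *figo*, *bomu*).
*keu*: last vowel = /u/, a back vowel → -ot → *keuot*.
Since the last vowel of *ligji* is /i/ (a front vowel), it takes -i, giving *ligjii*.

keuot, ligjii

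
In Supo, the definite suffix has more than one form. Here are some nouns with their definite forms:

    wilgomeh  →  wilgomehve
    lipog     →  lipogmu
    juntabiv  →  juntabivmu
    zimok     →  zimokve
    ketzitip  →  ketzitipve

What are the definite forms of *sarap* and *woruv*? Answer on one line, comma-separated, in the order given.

The pattern is voicing of the final consonant: -ve when the stem ends in a voiceless consonant (*wilgomeh*, *zimok*, *ketzitip*); -mu when the stem ends in a voiced consonant (*lipog*, *juntabiv*).
*sarap*: final consonant = /p/, voiceless → -ve → *sarapve*.
The final consonant of *woruv* is /v/, which is voiced, so the suffix is -mu, giving *woruvmu*.

sarapve, woruvmu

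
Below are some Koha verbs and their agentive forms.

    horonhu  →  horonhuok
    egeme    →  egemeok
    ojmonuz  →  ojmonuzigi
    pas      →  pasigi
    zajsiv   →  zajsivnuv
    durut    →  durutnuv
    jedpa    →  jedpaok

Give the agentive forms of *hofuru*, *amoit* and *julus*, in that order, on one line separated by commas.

The suffix is conditioned by the final sound: -igi when the stem ends in a sibilant (*ojmonuz*, *pas*); -nuv when the stem ends in a non-sibilant consonant (*zajsiv*, *durut*); -ok when the stem ends in a vowel (*horonhu*, *egeme*, *jedpa*).
*hofuru*: final sound = /u/, a vowel → -ok → *hofuruok*.
*amoit*: final sound = /t/, a non-sibilant consonant → -nuv → *amoitnuv*.
*julus* — final sound /s/ (a sibilant) → -igi → *julusigi*.

hofuruok, amoitnuv, julusigi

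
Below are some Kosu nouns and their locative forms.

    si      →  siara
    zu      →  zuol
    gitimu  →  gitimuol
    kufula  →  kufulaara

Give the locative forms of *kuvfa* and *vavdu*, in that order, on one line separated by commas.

The alternation tracks the last vowel of the stem — -ol when the last vowel of the stem is a rounded vowel (*zu*, *gitimu*); -ara when the last vowel of the stem is an unrounded vowel (*si*, *kufula*).
*kuvfa*: last vowel = /a/, an unrounded vowel → -ara → *kuvfaara*.
*vavdu* — last vowel /u/ (a rounded vowel) → -ol → *vavduol*.

kuvfaara, vavduol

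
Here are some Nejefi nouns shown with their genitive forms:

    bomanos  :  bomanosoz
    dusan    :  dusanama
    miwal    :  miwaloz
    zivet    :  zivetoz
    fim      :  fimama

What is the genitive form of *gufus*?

gufusoz

The alternation tracks the final consonant of the stem — -ama when the stem ends in a nasal (*dusan*, *fim*); -oz when the stem ends in a non-nasal consonant (*bomanos*, *miwal*, *zivet*).
Since the final consonant of *gufus* is /s/ (non-nasal), it takes -oz, giving *gufusoz*.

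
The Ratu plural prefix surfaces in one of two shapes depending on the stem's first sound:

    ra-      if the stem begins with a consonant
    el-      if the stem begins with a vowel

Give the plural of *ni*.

rani

*ni* — first sound /n/ (a consonant) → ra- → *rani*.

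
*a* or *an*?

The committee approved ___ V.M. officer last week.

a

The indefinite article is chosen by the initial *sound* of the following word, not its spelling.
The initialism *V.M.* is read letter by letter; the first letter, V, is pronounced /viː/, which begins with a consonant sound.
So the article is *a*: The committee approved a V.M. officer last week.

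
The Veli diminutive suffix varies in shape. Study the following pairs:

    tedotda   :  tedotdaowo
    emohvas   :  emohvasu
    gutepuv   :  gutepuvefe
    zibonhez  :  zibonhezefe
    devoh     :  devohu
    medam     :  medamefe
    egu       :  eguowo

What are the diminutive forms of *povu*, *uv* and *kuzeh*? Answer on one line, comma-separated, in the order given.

The pattern is voicing of the final sound: -u when the stem ends in a voiceless consonant (*emohvas*, *devoh*); -efe when the stem ends in a voiced consonant (*gutepuv*, *zibonhez*, *medam*); -owo when the stem ends in a vowel (*tedotda*, *egu*).
The final sound of *povu* is /u/, which is a vowel, so the suffix is -owo, giving *povuowo*.
*uv*: final sound = /v/, a voiced consonant → -efe → *uvefe*.
The final sound of *kuzeh* is /h/, which is a voiceless consonant, so the suffix is -u, giving *kuzehu*.

povuowo, uvefe, kuzehu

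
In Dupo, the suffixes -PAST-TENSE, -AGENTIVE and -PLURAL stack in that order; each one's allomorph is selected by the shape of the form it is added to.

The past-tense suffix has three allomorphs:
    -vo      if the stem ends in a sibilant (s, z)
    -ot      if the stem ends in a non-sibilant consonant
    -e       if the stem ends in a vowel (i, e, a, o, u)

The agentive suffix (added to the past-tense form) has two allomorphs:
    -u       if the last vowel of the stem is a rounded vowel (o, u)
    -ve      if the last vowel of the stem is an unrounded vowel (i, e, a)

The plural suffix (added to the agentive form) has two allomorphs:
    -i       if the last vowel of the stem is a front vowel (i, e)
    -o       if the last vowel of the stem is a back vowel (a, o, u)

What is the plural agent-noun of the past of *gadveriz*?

Since the final sound of *gadveriz* is /z/ (a sibilant), it takes -vo, giving *gadverizvo*.
The past-tense form *gadverizvo*: last vowel = /o/, a rounded vowel → -u → *gadverizvou*.
The agentive form *gadverizvou*: last vowel = /u/, a back vowel → -o → *gadverizvouo*.

gadverizvouo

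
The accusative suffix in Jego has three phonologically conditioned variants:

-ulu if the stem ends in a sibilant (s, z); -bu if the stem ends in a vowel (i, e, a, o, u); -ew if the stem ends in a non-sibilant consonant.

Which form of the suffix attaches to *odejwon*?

-ew

Since the final sound of *odejwon* is /n/ (a non-sibilant consonant), it takes -ew.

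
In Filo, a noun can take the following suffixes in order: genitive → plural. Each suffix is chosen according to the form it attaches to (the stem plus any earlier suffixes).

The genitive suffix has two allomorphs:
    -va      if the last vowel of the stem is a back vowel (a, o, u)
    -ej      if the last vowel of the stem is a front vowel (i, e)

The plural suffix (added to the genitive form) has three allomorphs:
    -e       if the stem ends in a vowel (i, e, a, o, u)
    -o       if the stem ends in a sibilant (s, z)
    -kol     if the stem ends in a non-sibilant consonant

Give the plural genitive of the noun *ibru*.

ibruvae

*ibru*: last vowel = /u/, a back vowel → -va → *ibruva*.
Since the final sound of the genitive form *ibruva* is /a/ (a vowel), it takes -e, giving *ibruvae*.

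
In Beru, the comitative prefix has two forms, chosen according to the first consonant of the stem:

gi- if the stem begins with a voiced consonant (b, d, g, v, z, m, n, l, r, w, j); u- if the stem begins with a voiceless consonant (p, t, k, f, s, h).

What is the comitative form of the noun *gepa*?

gigepa

*gepa* — first consonant /g/ (voiced) → gi- → *gigepa*.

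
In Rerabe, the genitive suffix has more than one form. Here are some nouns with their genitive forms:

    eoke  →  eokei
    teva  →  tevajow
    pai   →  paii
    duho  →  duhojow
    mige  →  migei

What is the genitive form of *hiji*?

Looking at the last vowel of each stem: -i when the last vowel of the stem is a front vowel (*eoke*, *pai*, *mige*); -jow when the last vowel of the stem is a back vowel (*teva*, *duho*).
The last vowel of *hiji* is /i/, which is a front vowel, so the suffix is -i, giving *hijii*.

hijii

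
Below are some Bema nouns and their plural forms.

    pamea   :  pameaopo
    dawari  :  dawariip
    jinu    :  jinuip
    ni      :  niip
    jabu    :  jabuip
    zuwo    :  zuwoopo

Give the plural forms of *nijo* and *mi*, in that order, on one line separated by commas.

The suffix is conditioned by the last vowel: -ip when the last vowel of the stem is a high vowel (*dawari*, *jinu*, *ni*, *jabu*); -opo when the last vowel of the stem is a non-high vowel (*pamea*, *zuwo*).
*nijo* — last vowel /o/ (a non-high vowel) → -opo → *nijoopo*.
*mi* — last vowel /i/ (a high vowel) → -ip → *miip*.

nijoopo, miip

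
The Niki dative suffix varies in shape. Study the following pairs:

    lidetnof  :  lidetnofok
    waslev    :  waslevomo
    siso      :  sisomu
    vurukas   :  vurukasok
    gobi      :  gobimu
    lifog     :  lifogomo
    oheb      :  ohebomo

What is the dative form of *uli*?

ulimu

The pattern is voicing of the final sound: -ok when the stem ends in a voiceless consonant (*lidetnof*, *vurukas*); -omo when the stem ends in a voiced consonant (*waslev*, *lifog*, *oheb*); -mu when the stem ends in a vowel (*siso*, *gobi*).
Since the final sound of *uli* is /i/ (a vowel), it takes -mu, giving *ulimu*.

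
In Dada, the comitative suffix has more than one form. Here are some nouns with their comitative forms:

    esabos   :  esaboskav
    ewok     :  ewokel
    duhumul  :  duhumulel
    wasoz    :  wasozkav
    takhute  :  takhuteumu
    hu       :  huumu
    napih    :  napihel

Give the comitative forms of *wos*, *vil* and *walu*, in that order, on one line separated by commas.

The suffix is conditioned by the final sound: -kav when the stem ends in a sibilant (*esabos*, *wasoz*); -el when the stem ends in a non-sibilant consonant (*ewok*, *duhumul*, *napih*); -umu when the stem ends in a vowel (*takhute*, *hu*).
*wos* — final sound /s/ (a sibilant) → -kav → *woskav*.
Since the final sound of *vil* is /l/ (a non-sibilant consonant), it takes -el, giving *vilel*.
Since the final sound of *walu* is /u/ (a vowel), it takes -umu, giving *waluumu*.

woskav, vilel, waluumu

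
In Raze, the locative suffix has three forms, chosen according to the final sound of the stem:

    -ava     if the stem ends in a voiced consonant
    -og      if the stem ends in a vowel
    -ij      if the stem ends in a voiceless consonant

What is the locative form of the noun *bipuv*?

bipuvava

Since the final sound of *bipuv* is /v/ (a voiced consonant), it takes -ava, giving *bipuvava*.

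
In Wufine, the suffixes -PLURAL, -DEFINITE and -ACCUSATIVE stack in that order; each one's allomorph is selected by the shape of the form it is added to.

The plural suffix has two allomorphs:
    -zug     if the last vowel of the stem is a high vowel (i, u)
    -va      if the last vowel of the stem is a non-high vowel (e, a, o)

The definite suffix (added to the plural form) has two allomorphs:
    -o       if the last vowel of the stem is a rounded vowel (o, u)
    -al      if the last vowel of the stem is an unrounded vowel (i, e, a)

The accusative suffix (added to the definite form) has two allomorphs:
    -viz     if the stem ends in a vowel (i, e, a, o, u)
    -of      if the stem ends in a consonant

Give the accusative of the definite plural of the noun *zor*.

zorvaalof

The last vowel of *zor* is /o/, which is a non-high vowel, so the plural suffix is -va, giving *zorva*.
The plural form *zorva*: last vowel = /a/, an unrounded vowel → -al → *zorvaal*.
Since the final sound of the definite form *zorvaal* is /l/ (a consonant), it takes -of, giving *zorvaalof*.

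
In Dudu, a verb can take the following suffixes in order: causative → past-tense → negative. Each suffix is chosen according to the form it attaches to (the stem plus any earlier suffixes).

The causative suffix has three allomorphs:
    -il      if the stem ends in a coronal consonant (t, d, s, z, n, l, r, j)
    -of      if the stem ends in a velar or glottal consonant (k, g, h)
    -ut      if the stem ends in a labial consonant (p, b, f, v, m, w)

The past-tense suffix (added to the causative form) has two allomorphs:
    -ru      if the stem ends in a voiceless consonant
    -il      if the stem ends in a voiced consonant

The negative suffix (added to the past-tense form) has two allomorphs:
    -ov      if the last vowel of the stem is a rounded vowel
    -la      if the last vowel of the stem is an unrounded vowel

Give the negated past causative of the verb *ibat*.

ibatililla

The final consonant of *ibat* is /t/, which is coronal, so the causative suffix is -il, giving *ibatil*.
The final consonant of the causative form *ibatil* is /l/, which is voiced, so the past-tense suffix is -il, giving *ibatilil*.
Since the last vowel of the past-tense form *ibatilil* is /i/ (an unrounded vowel), it takes -la, giving *ibatililla*.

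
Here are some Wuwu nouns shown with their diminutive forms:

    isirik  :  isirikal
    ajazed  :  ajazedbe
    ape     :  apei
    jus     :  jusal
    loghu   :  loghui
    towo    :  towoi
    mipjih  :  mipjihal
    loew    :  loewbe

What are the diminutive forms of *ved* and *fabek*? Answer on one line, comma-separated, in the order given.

The suffix is conditioned by the final sound: -al when the stem ends in a voiceless consonant (*isirik*, *jus*, *mipjih*); -be when the stem ends in a voiced consonant (*ajazed*, *loew*); -i when the stem ends in a vowel (*ape*, *loghu*, *towo*).
*ved* — final sound /d/ (a voiced consonant) → -be → *vedbe*.
*fabek* — final sound /k/ (a voiceless consonant) → -al → *fabekal*.

vedbe, fabekal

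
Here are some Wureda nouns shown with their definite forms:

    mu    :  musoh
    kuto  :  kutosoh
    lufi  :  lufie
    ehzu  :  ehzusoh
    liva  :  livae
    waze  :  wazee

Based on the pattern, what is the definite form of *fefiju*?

fefijusoh

The alternation tracks the last vowel of the stem — -soh when the last vowel of the stem is a rounded vowel (*mu*, *kuto*, *ehzu*); -e when the last vowel of the stem is an unrounded vowel (*lufi*, *liva*, *waze*).
The last vowel of *fefiju* is /u/, which is a rounded vowel, so the suffix is -soh, giving *fefijusoh*.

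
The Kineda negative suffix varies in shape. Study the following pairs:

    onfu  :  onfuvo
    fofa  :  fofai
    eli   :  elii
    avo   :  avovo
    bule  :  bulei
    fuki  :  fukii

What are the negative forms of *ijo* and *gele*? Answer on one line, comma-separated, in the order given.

The pattern is rounding harmony: -vo when the last vowel of the stem is a rounded vowel (*onfu*, *avo*); -i when the last vowel of the stem is an unrounded vowel (*fofa*, *eli*, *bule*, *fuki*).
*ijo*: last vowel = /o/, a rounded vowel → -vo → *ijovo*.
Since the last vowel of *gele* is /e/ (an unrounded vowel), it takes -i, giving *gelei*.

ijovo, gelei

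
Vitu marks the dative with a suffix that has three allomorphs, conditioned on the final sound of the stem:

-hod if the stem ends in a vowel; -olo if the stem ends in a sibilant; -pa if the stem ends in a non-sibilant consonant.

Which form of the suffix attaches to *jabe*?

-hod

The final sound of *jabe* is /e/, which is a vowel, so the suffix is -hod.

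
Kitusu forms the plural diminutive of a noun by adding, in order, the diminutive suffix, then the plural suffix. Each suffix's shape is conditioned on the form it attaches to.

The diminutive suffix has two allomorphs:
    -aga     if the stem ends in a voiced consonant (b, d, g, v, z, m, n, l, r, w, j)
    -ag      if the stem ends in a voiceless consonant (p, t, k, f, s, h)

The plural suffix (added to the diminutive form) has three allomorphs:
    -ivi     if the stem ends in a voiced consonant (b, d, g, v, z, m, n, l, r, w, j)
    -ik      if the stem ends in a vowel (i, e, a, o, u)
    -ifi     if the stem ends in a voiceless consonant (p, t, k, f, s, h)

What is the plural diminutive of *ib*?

ibagaik

The final consonant of *ib* is /b/, which is voiced, so the diminutive suffix is -aga, giving *ibaga*.
The diminutive form *ibaga*: final sound = /a/, a vowel → -ik → *ibagaik*.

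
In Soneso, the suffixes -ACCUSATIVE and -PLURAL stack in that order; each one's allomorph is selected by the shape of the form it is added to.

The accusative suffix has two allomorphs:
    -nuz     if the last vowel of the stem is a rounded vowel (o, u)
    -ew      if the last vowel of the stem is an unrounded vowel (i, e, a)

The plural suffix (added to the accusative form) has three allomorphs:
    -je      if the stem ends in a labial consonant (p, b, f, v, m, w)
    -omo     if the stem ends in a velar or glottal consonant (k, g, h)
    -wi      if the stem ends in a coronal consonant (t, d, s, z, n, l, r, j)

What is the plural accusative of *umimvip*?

*umimvip*: last vowel = /i/, an unrounded vowel → -ew → *umimvipew*.
The final consonant of the accusative form *umimvipew* is /w/, which is labial, so the plural suffix is -je, giving *umimvipewje*.

umimvipewje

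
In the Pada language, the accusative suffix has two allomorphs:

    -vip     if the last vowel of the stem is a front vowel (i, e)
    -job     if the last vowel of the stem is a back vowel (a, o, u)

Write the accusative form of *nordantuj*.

The last vowel of *nordantuj* is /u/, which is a back vowel, so the suffix is -job, giving *nordantujjob*.

nordantujjob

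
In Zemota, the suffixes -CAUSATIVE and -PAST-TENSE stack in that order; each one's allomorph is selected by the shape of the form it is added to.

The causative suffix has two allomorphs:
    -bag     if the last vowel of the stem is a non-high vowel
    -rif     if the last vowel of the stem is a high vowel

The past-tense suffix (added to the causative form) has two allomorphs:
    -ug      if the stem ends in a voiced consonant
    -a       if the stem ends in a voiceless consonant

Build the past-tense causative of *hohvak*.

hohvakbagug

Since the last vowel of *hohvak* is /a/ (a non-high vowel), it takes -bag, giving *hohvakbag*.
The causative form *hohvakbag* — final consonant /g/ (voiced) → -ug → *hohvakbagug*.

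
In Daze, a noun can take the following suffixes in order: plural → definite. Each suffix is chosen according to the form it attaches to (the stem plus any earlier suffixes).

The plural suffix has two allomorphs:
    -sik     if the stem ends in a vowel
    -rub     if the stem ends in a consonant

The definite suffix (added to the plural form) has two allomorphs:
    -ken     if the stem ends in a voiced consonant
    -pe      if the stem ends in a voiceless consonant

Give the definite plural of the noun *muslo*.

*muslo*: final sound = /o/, a vowel → -sik → *muslosik*.
Since the final consonant of the plural form *muslosik* is /k/ (voiceless), it takes -pe, giving *muslosikpe*.

muslosikpe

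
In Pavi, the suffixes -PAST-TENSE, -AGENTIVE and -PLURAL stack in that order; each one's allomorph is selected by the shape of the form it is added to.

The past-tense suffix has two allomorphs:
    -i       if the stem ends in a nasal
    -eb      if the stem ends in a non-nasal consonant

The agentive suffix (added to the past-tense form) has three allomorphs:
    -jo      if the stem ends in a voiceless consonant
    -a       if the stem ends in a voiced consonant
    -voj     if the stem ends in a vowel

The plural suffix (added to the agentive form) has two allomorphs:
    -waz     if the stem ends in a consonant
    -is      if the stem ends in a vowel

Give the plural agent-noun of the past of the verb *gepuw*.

The final consonant of *gepuw* is /w/, which is non-nasal, so the past-tense suffix is -eb, giving *gepuweb*.
The final sound of the past-tense form *gepuweb* is /b/, which is a voiced consonant, so the agentive suffix is -a, giving *gepuweba*.
The agentive form *gepuweba*: final sound = /a/, a vowel → -is → *gepuwebais*.

gepuwebais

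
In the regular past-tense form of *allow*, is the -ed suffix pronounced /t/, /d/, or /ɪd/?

/d/

The stem *allow* ends in a voiced sound other than /d/.
The -ed suffix is realized as /ɪd/ after /t, d/; as /t/ after other voiceless consonants; and as /d/ after other voiced sounds.
So -ed on *allow* is pronounced /d/.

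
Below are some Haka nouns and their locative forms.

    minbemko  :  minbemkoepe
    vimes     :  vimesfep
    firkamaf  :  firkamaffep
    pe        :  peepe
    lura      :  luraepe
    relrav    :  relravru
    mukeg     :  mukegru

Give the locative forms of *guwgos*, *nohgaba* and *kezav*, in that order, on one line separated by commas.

The alternation tracks the final sound of the stem — -fep when the stem ends in a voiceless consonant (*vimes*, *firkamaf*); -ru when the stem ends in a voiced consonant (*relrav*, *mukeg*); -epe when the stem ends in a vowel (*minbemko*, *pe*, *lura*).
Since the final sound of *guwgos* is /s/ (a voiceless consonant), it takes -fep, giving *guwgosfep*.
*nohgaba*: final sound = /a/, a vowel → -epe → *nohgabaepe*.
The final sound of *kezav* is /v/, which is a voiced consonant, so the suffix is -ru, giving *kezavru*.

guwgosfep, nohgabaepe, kezavru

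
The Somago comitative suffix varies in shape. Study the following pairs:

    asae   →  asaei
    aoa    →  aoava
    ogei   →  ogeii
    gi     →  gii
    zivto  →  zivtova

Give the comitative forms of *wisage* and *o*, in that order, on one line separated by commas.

wisagei, ova

The alternation tracks the last vowel of the stem — -i when the last vowel of the stem is a front vowel (*asae*, *ogei*, *gi*); -va when the last vowel of the stem is a back vowel (*aoa*, *zivto*).
*wisage*: last vowel = /e/, a front vowel → -i → *wisagei*.
Since the last vowel of *o* is /o/ (a back vowel), it takes -va, giving *ova*.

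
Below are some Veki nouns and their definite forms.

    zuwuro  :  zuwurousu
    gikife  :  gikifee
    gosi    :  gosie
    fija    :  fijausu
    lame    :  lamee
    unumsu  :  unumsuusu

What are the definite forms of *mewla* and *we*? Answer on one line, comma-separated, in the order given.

mewlausu, wee

The alternation tracks the last vowel of the stem — -e when the last vowel of the stem is a front vowel (*gikife*, *gosi*, *lame*); -usu when the last vowel of the stem is a back vowel (*zuwuro*, *fija*, *unumsu*).
The last vowel of *mewla* is /a/, which is a back vowel, so the suffix is -usu, giving *mewlausu*.
*we*: last vowel = /e/, a front vowel → -e → *wee*.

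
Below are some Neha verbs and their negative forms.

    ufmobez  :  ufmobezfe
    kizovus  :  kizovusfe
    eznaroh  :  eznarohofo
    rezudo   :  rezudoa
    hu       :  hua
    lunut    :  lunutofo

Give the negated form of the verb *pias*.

Looking at the final sound of each stem: -fe when the stem ends in a sibilant (*ufmobez*, *kizovus*); -ofo when the stem ends in a non-sibilant consonant (*eznaroh*, *lunut*); -a when the stem ends in a vowel (*rezudo*, *hu*).
*pias*: final sound = /s/, a sibilant → -fe → *piasfe*.

piasfe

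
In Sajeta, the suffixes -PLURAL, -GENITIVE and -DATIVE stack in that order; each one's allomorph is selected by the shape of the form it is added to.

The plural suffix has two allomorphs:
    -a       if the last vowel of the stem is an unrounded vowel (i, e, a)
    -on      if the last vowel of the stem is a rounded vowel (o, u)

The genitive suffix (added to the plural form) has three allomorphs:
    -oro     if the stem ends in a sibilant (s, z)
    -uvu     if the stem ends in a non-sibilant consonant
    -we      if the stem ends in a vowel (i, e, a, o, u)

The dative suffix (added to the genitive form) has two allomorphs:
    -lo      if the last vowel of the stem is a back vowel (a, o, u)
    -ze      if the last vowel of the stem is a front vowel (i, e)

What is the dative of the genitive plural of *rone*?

roneaweze

*rone*: last vowel = /e/, an unrounded vowel → -a → *ronea*.
The plural form *ronea*: final sound = /a/, a vowel → -we → *roneawe*.
The last vowel of the genitive form *roneawe* is /e/, which is a front vowel, so the dative suffix is -ze, giving *roneaweze*.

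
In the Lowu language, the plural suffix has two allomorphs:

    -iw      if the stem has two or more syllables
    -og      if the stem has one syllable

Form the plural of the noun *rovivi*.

*rovivi* has 3 syllables, so the suffix is -iw, giving *roviviiw*.

roviviiw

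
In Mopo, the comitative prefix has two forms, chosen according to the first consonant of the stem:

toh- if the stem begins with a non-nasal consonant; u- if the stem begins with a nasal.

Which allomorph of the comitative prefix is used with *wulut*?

toh-

*wulut* — first consonant /w/ (non-nasal) → toh-.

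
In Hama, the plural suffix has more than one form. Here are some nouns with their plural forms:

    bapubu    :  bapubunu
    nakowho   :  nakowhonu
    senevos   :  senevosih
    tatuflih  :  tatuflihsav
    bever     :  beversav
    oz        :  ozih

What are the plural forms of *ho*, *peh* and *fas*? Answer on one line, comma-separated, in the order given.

honu, pehsav, fasih

The pattern is sibilance of the final sound: -ih when the stem ends in a sibilant (*senevos*, *oz*); -sav when the stem ends in a non-sibilant consonant (*tatuflih*, *bever*); -nu when the stem ends in a vowel (*bapubu*, *nakowho*).
The final sound of *ho* is /o/, which is a vowel, so the suffix is -nu, giving *honu*.
*peh*: final sound = /h/, a non-sibilant consonant → -sav → *pehsav*.
*fas* — final sound /s/ (a sibilant) → -ih → *fasih*.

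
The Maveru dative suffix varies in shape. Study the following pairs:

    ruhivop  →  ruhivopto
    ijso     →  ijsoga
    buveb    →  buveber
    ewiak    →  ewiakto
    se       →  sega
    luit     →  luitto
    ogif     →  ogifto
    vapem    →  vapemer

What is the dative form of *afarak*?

The pattern is voicing of the final sound: -to when the stem ends in a voiceless consonant (*ruhivop*, *ewiak*, *luit*, *ogif*); -er when the stem ends in a voiced consonant (*buveb*, *vapem*); -ga when the stem ends in a vowel (*ijso*, *se*).
The final sound of *afarak* is /k/, which is a voiceless consonant, so the suffix is -to, giving *afarakto*.

afarakto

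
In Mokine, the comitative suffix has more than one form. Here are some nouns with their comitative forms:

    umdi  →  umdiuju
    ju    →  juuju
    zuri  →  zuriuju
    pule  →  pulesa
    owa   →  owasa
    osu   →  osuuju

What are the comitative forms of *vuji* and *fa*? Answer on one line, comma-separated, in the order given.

vujiuju, fasa

The alternation tracks the last vowel of the stem — -uju when the last vowel of the stem is a high vowel (*umdi*, *ju*, *zuri*, *osu*); -sa when the last vowel of the stem is a non-high vowel (*pule*, *owa*).
*vuji*: last vowel = /i/, a high vowel → -uju → *vujiuju*.
*fa* — last vowel /a/ (a non-high vowel) → -sa → *fasa*.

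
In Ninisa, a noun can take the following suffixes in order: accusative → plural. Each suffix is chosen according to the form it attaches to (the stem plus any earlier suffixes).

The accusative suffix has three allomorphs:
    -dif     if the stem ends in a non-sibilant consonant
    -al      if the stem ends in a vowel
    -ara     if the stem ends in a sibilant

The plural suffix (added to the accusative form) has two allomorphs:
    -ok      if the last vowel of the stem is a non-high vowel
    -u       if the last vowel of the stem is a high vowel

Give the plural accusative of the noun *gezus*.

The final sound of *gezus* is /s/, which is a sibilant, so the accusative suffix is -ara, giving *gezusara*.
The last vowel of the accusative form *gezusara* is /a/, which is a non-high vowel, so the plural suffix is -ok, giving *gezusaraok*.

gezusaraok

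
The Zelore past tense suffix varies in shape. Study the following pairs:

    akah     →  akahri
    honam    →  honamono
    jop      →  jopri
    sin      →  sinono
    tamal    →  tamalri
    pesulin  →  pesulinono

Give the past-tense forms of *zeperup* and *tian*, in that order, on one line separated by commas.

The alternation tracks the final consonant of the stem — -ono when the stem ends in a nasal (*honam*, *sin*, *pesulin*); -ri when the stem ends in a non-nasal consonant (*akah*, *jop*, *tamal*).
*zeperup*: final consonant = /p/, non-nasal → -ri → *zeperupri*.
The final consonant of *tian* is /n/, which is a nasal, so the suffix is -ono, giving *tianono*.

zeperupri, tianono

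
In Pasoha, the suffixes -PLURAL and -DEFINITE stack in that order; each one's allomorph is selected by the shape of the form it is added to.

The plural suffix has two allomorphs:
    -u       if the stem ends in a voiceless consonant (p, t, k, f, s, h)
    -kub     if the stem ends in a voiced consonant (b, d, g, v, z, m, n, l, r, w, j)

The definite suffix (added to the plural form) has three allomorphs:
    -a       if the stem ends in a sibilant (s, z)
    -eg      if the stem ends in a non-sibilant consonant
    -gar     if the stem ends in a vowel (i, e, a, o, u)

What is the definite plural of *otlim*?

*otlim* — final consonant /m/ (voiced) → -kub → *otlimkub*.
The plural form *otlimkub* — final sound /b/ (a non-sibilant consonant) → -eg → *otlimkubeg*.

otlimkubeg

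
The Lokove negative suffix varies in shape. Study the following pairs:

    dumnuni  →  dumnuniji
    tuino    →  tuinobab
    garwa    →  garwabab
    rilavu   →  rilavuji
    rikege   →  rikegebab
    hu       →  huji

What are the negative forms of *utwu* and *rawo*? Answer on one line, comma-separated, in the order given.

The pattern is height harmony: -ji when the last vowel of the stem is a high vowel (*dumnuni*, *rilavu*, *hu*); -bab when the last vowel of the stem is a non-high vowel (*tuino*, *garwa*, *rikege*).
*utwu*: last vowel = /u/, a high vowel → -ji → *utwuji*.
*rawo*: last vowel = /o/, a non-high vowel → -bab → *rawobab*.

utwuji, rawobab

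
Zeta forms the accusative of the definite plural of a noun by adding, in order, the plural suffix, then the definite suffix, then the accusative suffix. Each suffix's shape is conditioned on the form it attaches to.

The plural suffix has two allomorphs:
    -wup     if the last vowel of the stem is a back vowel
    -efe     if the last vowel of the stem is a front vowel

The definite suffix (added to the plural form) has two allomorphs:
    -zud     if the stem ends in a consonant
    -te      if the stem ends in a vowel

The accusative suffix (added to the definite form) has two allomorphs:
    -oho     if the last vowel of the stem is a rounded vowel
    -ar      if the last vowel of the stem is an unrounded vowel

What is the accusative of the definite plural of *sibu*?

sibuwupzudoho

*sibu* — last vowel /u/ (a back vowel) → -wup → *sibuwup*.
The final sound of the plural form *sibuwup* is /p/, which is a consonant, so the definite suffix is -zud, giving *sibuwupzud*.
The definite form *sibuwupzud*: last vowel = /u/, a rounded vowel → -oho → *sibuwupzudoho*.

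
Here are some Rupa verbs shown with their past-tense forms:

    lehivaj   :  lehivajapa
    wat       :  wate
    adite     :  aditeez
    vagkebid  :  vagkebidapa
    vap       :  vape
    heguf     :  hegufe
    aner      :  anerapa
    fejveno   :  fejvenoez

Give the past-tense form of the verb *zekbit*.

The alternation tracks the final sound of the stem — -e when the stem ends in a voiceless consonant (*wat*, *vap*, *heguf*); -apa when the stem ends in a voiced consonant (*lehivaj*, *vagkebid*, *aner*); -ez when the stem ends in a vowel (*adite*, *fejveno*).
*zekbit* — final sound /t/ (a voiceless consonant) → -e → *zekbite*.

zekbite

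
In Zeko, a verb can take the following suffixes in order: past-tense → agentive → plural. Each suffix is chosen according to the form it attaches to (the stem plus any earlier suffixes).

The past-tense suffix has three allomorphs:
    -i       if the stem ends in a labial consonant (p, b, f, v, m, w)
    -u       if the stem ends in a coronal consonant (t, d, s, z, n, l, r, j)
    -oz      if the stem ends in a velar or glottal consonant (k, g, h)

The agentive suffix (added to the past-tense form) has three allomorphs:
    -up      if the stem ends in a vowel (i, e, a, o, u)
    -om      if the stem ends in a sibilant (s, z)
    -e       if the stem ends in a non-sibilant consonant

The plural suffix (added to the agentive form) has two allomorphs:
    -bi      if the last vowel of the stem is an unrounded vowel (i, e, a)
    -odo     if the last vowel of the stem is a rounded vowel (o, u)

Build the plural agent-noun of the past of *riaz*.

The final consonant of *riaz* is /z/, which is coronal, so the past-tense suffix is -u, giving *riazu*.
The past-tense form *riazu*: final sound = /u/, a vowel → -up → *riazuup*.
The agentive form *riazuup* — last vowel /u/ (a rounded vowel) → -odo → *riazuupodo*.

riazuupodo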